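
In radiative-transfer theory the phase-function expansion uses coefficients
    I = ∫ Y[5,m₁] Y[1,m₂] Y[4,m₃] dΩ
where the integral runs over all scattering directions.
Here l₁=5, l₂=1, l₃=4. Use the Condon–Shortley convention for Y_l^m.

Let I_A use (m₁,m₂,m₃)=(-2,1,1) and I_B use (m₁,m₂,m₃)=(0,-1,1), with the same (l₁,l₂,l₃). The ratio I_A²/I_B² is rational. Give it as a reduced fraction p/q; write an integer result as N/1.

Same 5,1,4: normalisation and zero-m 3j drop out of the ratio.
A: Δ: 2! 8! 0! / 11! → 1/495; sum: t=2:+1/1440 = 1/1440; 3j²(5 1 4; -2 1 1) = Δ·Π!·Σ² = 7/165  (sign -1)
B: Δ: 2! 8! 0! / 11! → 1/495; sum: t=0:+1/1440 = 1/1440; 3j²(5 1 4; 0 -1 1) = Δ·Π!·Σ² = 2/99  (sign -1)
I_A²/I_B² = (7/165)/(2/99) = 21/10

21/10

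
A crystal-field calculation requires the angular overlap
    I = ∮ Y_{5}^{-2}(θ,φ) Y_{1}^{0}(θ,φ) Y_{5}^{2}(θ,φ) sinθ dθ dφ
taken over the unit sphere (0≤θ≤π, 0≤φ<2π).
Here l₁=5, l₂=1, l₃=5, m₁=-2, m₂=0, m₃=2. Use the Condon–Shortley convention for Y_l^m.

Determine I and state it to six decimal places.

0.000000

Σlᵢ=11 odd — θ-integrand is odd under cosθ→−cosθ; I=0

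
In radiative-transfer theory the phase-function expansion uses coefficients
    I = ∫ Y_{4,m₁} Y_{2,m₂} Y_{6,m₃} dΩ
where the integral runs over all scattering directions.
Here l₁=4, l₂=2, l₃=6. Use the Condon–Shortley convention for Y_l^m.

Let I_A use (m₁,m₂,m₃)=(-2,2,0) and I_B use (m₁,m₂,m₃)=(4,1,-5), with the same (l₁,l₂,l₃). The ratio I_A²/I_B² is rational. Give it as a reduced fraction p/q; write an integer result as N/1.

Shared (l₁,l₂,l₃)=(4,2,6): N and (l;000)² cancel in I_A²/I_B².
A: Δ = 0!·8!·4!/13! = 1/6435; Racah Σ t=0..0: t=0:+1/34560 = 1/34560; ⇒ 3j(4 2 6; -2 2 0)² = 1/429, sgn +1
B: Δ = 0!·8!·4!/13! = 1/6435; Racah Σ t=0..0: t=0:+1/241920 = 1/241920; ⇒ 3j(4 2 6; 4 1 -5)² = 1/39, sgn -1
I_A²/I_B² = (1/429)/(1/39) = 1/11

1/11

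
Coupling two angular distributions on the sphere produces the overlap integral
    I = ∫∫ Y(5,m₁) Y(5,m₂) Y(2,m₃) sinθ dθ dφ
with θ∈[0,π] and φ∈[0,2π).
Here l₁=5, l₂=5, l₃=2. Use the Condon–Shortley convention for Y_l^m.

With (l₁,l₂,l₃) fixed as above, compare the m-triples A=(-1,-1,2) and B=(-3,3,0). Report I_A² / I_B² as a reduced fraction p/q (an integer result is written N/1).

Same 5,5,2: normalisation and zero-m 3j drop out of the ratio.
A: Δ: 8! 2! 2! / 13! → 1/38610; sum: t=4:+1/2304 = 1/2304; 3j²(5 5 2; -1 -1 2) = Δ·Π!·Σ² = 5/143  (sign +1)
B: Δ: 8! 2! 2! / 13! → 1/38610; sum: t=6:+1/5760 t=7:−1/5040 t=8:+1/161280 = -1/53760; 3j²(5 5 2; -3 3 0) = Δ·Π!·Σ² = 1/4290  (sign -1)
I_A²/I_B² = (5/143)/(1/4290) = 150/1

150/1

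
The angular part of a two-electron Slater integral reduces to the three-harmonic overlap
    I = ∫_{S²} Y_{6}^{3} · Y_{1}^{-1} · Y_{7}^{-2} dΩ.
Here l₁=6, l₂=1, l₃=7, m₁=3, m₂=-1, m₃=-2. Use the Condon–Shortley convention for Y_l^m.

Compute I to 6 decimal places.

0.110647

Rules hold: Σm=0, L=14 even, 5≤7≤7.
N = 13·3·15 = 585
Δ = 0!·12!·2!/15! = 1/1365
Racah Σ t=0..0: t=0:+1/518400 = 1/518400
⇒ 3j(6 1 7; 0 0 0)² = 7/195, sgn -1
Racah Σ t=0..0: t=0:+1/4354560 = 1/4354560
⇒ 3j(6 1 7; 3 -1 -2)² = 2/273, sgn -1
4πI² = N·(3j₀)²·(3jₘ)² = 2/13
I = +1·√(0.153846/4π) = 0.11064668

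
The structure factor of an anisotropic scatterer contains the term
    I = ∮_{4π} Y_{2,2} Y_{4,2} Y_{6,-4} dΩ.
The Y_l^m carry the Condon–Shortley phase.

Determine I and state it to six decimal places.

Rules hold: Σm=0, L=12 even, 2≤6≤6.
N = 5·9·13 = 585
Δ = 0!·4!·8!/13! = 1/6435
Racah Σ t=0..0: t=0:+1/2304 = 1/2304
⇒ 3j(2 4 6; 0 0 0)² = 5/143, sgn +1
Racah Σ t=0..0: t=0:+1/34560 = 1/34560
⇒ 3j(2 4 6; 2 2 -4)² = 14/429, sgn +1
4πI² = N·(3j₀)²·(3jₘ)² = 1050/1573
I = +1·√(0.667514/4π) = 0.23047581

0.230476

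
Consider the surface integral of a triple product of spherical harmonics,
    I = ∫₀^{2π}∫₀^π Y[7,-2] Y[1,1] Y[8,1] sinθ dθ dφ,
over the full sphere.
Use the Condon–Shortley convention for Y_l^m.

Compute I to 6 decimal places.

Rules hold: Σm=0, L=16 even, 6≤8≤8.
N = 15·3·17 = 765
Δ = 0!·14!·2!/17! = 1/2040
Racah Σ t=0..0: t=0:+1/25401600 = 1/25401600
⇒ 3j(7 1 8; 0 0 0)² = 8/255, sgn +1
Racah Σ t=0..0: t=0:+1/87091200 = 1/87091200
⇒ 3j(7 1 8; -2 1 1)² = 7/680, sgn -1
4πI² = N·(3j₀)²·(3jₘ)² = 21/85
I = -1·√(0.247059/4π) = -0.14021525

-0.140215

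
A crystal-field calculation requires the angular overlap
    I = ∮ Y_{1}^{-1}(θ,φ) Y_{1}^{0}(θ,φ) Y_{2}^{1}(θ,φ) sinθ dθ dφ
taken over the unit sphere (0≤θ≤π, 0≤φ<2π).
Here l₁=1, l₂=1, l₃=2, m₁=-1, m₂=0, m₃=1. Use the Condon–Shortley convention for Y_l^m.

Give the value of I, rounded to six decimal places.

-0.218510

m-sum 0 ✓  L=4 even ✓  0≤2≤2 ✓
Π(2lᵢ+1) = 3×3×5 = 45
triangle coeff Δ(1,1,2) = 1/30
Σ_t [0,0]: t=0:+1/1 = 1/1
(3j)²=2/15 [(1 1 2; 0 0 0)], sign=+1
Σ_t [0,0]: t=0:+1/2 = 1/2
(3j)²=1/10 [(1 1 2; -1 0 1)], sign=-1
⇒ 4πI² = 3/5
I = (-1)√(3/5/(4π)) = -0.21850969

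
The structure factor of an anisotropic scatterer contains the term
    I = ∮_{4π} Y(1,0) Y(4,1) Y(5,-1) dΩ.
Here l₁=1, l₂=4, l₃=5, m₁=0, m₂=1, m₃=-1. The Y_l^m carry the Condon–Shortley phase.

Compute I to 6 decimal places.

Rules hold: Σm=0, L=10 even, 3≤5≤5.
N = 3·9·11 = 297
Δ = 0!·2!·8!/11! = 1/495
Racah Σ t=0..0: t=0:+1/576 = 1/576
⇒ 3j(1 4 5; 0 0 0)² = 5/99, sgn -1
Racah Σ t=0..0: t=0:+1/720 = 1/720
⇒ 3j(1 4 5; 0 1 -1)² = 8/165, sgn +1
4πI² = N·(3j₀)²·(3jₘ)² = 8/11
I = -1·√(0.727273/4π) = -0.24057125

-0.240571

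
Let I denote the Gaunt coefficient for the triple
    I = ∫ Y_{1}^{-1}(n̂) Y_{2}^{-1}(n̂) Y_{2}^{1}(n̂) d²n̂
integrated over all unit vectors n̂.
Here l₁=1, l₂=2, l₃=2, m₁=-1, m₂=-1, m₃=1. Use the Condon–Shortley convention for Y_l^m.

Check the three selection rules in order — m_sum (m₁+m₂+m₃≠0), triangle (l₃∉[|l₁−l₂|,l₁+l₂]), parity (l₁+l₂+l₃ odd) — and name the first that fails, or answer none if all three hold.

m_sum

Σmᵢ = -1  ✗
l₃∈[|l₁−l₂|,l₁+l₂]=[1,3], have l₃=2
Σlᵢ = 5 ⇒ odd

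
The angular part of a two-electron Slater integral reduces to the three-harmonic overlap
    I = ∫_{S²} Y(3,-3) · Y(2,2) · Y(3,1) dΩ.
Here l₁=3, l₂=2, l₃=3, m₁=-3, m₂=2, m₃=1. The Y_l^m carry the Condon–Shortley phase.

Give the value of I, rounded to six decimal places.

Rules hold: Σm=0, L=8 even, 1≤3≤5.
N = 7·5·7 = 245
Δ = 2!·4!·2!/9! = 1/3780
Racah Σ t=0..2: t=0:+1/24 t=1:−1/4 t=2:+1/24 = -1/6
⇒ 3j(3 2 3; 0 0 0)² = 4/105, sgn +1
Racah Σ t=2..2: t=2:+1/96 = 1/96
⇒ 3j(3 2 3; -3 2 1)² = 1/42, sgn +1
4πI² = N·(3j₀)²·(3jₘ)² = 2/9
I = +1·√(0.222222/4π) = 0.13298076

0.132981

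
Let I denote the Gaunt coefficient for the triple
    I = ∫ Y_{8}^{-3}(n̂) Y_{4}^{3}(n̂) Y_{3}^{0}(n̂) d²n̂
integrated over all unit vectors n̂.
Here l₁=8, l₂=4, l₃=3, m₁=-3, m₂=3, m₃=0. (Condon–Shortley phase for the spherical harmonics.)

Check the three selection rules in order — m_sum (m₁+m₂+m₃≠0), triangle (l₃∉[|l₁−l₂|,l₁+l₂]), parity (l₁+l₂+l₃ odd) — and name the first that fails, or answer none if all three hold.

Σmᵢ = 0  ✓
l₃∈[|l₁−l₂|,l₁+l₂]=[4,12], have l₃=3  ✗
Σlᵢ = 15 ⇒ odd

triangle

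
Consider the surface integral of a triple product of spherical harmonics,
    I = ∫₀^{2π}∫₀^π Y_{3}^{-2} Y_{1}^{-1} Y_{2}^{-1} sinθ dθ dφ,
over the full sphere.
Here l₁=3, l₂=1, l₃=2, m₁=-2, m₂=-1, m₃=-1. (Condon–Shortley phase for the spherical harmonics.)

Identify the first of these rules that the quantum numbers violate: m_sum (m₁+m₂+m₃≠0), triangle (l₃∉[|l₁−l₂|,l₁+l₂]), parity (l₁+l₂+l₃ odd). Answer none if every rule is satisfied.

Σmᵢ = -4  ✗
l₃∈[|l₁−l₂|,l₁+l₂]=[2,4], have l₃=2
Σlᵢ = 6 ⇒ even

m_sum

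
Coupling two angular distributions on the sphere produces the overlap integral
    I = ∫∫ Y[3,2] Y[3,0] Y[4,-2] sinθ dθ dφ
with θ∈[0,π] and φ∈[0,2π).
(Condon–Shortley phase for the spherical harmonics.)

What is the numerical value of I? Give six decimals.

-0.044418

m-sum 0 ✓  L=10 even ✓  0≤4≤6 ✓
Π(2lᵢ+1) = 7×7×9 = 441
triangle coeff Δ(3,3,4) = 1/34650
Σ_t [0,2]: t=0:+1/72 t=1:−1/16 t=2:+1/72 = -5/144
(3j)²=2/77 [(3 3 4; 0 0 0)], sign=-1
Σ_t [0,1]: t=0:+1/72 t=1:−1/96 = 1/288
(3j)²=1/462 [(3 3 4; 2 0 -2)], sign=+1
⇒ 4πI² = 3/121
I = (-1)√(3/121/(4π)) = -0.04441841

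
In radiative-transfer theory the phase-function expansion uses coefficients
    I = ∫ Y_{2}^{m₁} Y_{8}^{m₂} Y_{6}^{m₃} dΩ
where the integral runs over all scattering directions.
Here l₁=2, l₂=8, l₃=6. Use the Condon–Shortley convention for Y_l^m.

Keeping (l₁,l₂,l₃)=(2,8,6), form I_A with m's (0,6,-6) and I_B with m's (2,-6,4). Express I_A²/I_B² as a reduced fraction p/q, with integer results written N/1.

Shared (l₁,l₂,l₃)=(2,8,6): N and (l;000)² cancel in I_A²/I_B².
A: Δ = 4!·0!·12!/17! = 1/30940; Racah Σ t=2..2: t=2:+1/1916006400 = 1/1916006400; ⇒ 3j(2 8 6; 0 6 -6)² = 1/340, sgn +1
B: Δ = 4!·0!·12!/17! = 1/30940; Racah Σ t=0..0: t=0:+1/174182400 = 1/174182400; ⇒ 3j(2 8 6; 2 -6 4)² = 11/340, sgn +1
I_A²/I_B² = (1/340)/(11/340) = 1/11

1/11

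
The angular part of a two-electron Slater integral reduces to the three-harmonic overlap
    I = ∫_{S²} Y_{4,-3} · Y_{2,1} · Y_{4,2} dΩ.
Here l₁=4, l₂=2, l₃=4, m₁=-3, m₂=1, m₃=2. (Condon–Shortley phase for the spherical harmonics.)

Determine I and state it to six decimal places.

Rules hold: Σm=0, L=10 even, 2≤4≤6.
N = 9·5·9 = 405
Δ = 2!·6!·2!/11! = 1/13860
Racah Σ t=0..2: t=0:+1/192 t=1:−1/36 t=2:+1/192 = -5/288
⇒ 3j(4 2 4; 0 0 0)² = 20/693, sgn -1
Racah Σ t=1..2: t=1:−1/1440 t=2:+1/240 = 1/288
⇒ 3j(4 2 4; -3 1 2)² = 5/132, sgn +1
4πI² = N·(3j₀)²·(3jₘ)² = 375/847
I = -1·√(0.442739/4π) = -0.18770204

-0.187702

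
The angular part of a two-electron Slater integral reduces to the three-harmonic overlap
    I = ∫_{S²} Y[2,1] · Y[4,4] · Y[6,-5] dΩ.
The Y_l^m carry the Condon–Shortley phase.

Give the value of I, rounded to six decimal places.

-0.204295

m-sum 0 ✓  L=12 even ✓  2≤6≤6 ✓
Π(2lᵢ+1) = 5×9×13 = 585
triangle coeff Δ(2,4,6) = 1/6435
Σ_t [0,0]: t=0:+1/2304 = 1/2304
(3j)²=5/143 [(2 4 6; 0 0 0)], sign=+1
Σ_t [0,0]: t=0:+1/241920 = 1/241920
(3j)²=1/39 [(2 4 6; 1 4 -5)], sign=-1
⇒ 4πI² = 75/143
I = (-1)√(75/143/(4π)) = -0.20429497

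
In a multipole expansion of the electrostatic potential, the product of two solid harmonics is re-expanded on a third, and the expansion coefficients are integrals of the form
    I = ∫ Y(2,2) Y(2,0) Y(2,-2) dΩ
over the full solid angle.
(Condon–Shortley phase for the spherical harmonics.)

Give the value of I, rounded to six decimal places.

-0.180224

Rules hold: Σm=0, L=6 even, 0≤2≤4.
N = 5·5·5 = 125
Δ = 2!·2!·2!/7! = 1/630
Racah Σ t=0..2: t=0:+1/8 t=1:−1/1 t=2:+1/8 = -3/4
⇒ 3j(2 2 2; 0 0 0)² = 2/35, sgn -1
Racah Σ t=0..0: t=0:+1/8 = 1/8
⇒ 3j(2 2 2; 2 0 -2)² = 2/35, sgn +1
4πI² = N·(3j₀)²·(3jₘ)² = 20/49
I = -1·√(0.408163/4π) = -0.18022375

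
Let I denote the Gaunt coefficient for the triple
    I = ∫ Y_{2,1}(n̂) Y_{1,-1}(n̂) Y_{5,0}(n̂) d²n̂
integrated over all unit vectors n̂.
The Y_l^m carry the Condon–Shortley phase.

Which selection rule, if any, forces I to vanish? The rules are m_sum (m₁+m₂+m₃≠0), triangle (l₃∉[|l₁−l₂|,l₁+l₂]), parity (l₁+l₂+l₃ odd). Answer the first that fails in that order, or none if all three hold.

m₁+m₂+m₃ = 1 − 1 + 0 = 0  ✓
triangle: |2−1|=1 ≤ l₃=5 ≤ 2+1=3  ✗
parity: l₁+l₂+l₃ = 8 is even

triangle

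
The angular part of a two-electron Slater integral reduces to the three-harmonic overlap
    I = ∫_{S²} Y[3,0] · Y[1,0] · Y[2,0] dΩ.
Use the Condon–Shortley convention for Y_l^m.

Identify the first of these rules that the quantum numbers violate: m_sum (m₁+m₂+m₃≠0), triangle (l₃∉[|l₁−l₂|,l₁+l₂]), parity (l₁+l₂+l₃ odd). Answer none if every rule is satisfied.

none

m₁+m₂+m₃ = 0 + 0 + 0 = 0  ✓
triangle: |3−1|=2 ≤ l₃=2 ≤ 3+1=4  ✓
parity: l₁+l₂+l₃ = 6 is even  ✓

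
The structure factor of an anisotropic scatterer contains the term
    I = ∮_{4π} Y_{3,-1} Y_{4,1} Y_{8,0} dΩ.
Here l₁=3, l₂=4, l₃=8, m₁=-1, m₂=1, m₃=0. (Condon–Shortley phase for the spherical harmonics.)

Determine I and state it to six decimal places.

0.000000

|3−4|≤8≤3+4 violated ⇒ I = 0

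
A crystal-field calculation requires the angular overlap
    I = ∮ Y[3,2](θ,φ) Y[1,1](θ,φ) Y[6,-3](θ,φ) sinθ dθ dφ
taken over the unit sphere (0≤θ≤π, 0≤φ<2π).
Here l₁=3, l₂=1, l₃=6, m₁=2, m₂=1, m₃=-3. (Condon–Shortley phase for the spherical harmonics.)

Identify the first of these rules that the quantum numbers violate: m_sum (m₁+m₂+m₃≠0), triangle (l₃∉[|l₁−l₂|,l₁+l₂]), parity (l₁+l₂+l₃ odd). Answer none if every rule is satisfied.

azimuthal sum: 2 + 1 − 3 = 0  ✓
2 ≤ 6 ≤ 4 (triangle on l)  ✗
L = 3 + 1 + 6 = 10 (even)

triangle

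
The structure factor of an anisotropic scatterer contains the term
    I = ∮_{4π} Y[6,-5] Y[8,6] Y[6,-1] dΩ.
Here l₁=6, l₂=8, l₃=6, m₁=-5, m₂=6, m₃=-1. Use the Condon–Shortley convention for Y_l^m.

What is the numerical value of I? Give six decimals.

-0.091807

m-sum 0 ✓  L=20 even ✓  2≤6≤14 ✓
Π(2lᵢ+1) = 13×17×13 = 2873
triangle coeff Δ(6,8,6) = 1/1309458150
Σ_t [2,6]: t=2:+1/49766400 t=3:−1/3110400 t=4:+1/1327104 t=5:−1/3110400 t=6:+1/49766400 = 1/6635520
(3j)²=350/46189 [(6 8 6; 0 0 0)], sign=+1
Σ_t [7,8]: t=7:−1/609638400 t=8:+1/348364800 = 1/812851200
(3j)²=11/2261 [(6 8 6; -5 6 -1)], sign=-1
⇒ 4πI² = 650/6137
I = (-1)√(650/6137/(4π)) = -0.09180655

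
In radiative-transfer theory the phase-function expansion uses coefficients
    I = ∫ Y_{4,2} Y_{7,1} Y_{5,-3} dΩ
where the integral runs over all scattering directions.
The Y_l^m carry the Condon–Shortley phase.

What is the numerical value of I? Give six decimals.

0.161478

m-sum 0 ✓  L=16 even ✓  3≤5≤11 ✓
Π(2lᵢ+1) = 9×15×11 = 1485
triangle coeff Δ(4,7,5) = 1/6126120
Σ_t [2,4]: t=2:+1/69120 t=3:−1/20736 t=4:+1/69120 = -1/51840
(3j)²=280/21879 [(4 7 5; 0 0 0)], sign=+1
Σ_t [0,2]: t=0:+1/58060800 t=1:−1/604800 t=2:+1/138240 = 13/2322432
(3j)²=1625/94248 [(4 7 5; 2 1 -3)], sign=+1
⇒ 4πI² = 3125/9537
I = (+1)√(3125/9537/(4π)) = 0.16147831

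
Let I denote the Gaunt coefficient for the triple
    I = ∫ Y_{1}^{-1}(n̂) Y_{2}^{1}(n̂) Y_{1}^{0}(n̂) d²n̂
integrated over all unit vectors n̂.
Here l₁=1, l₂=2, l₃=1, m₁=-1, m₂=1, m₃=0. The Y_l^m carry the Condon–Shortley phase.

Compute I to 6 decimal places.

-0.218510

Rules hold: Σm=0, L=4 even, 1≤1≤3.
N = 3·5·3 = 45
Δ = 2!·0!·2!/5! = 1/30
Racah Σ t=1..1: t=1:−1/1 = -1/1
⇒ 3j(1 2 1; 0 0 0)² = 2/15, sgn +1
Racah Σ t=2..2: t=2:+1/2 = 1/2
⇒ 3j(1 2 1; -1 1 0)² = 1/10, sgn -1
4πI² = N·(3j₀)²·(3jₘ)² = 3/5
I = -1·√(0.6/4π) = -0.21850969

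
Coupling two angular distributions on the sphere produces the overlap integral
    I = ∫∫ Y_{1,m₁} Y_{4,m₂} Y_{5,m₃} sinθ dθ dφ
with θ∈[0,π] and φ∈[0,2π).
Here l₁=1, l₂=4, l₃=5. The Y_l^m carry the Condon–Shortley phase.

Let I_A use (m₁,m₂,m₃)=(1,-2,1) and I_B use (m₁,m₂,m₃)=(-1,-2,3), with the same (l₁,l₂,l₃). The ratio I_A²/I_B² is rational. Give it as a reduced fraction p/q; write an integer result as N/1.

l's match ⇒ only the (l;m) 3-j factors differ between A and B.
A: triangle coeff Δ(1,4,5) = 1/495; Σ_t [0,0]: t=0:+1/2880 = 1/2880; (3j)²=2/165 [(1 4 5; 1 -2 1)], sign=+1
B: triangle coeff Δ(1,4,5) = 1/495; Σ_t [0,0]: t=0:+1/2880 = 1/2880; (3j)²=28/495 [(1 4 5; -1 -2 3)], sign=+1
I_A²/I_B² = (2/165)/(28/495) = 3/14

3/14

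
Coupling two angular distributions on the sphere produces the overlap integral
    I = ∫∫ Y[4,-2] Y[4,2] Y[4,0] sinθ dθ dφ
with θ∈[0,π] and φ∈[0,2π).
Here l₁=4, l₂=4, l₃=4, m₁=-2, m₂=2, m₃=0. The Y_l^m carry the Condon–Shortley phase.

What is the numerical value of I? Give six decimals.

Rules hold: Σm=0, L=12 even, 0≤4≤8.
N = 9·9·9 = 729
Δ = 4!·4!·4!/13! = 1/450450
Racah Σ t=0..4: t=0:+1/13824 t=1:−1/216 t=2:+1/64 t=3:−1/216 t=4:+1/13824 = 5/768
⇒ 3j(4 4 4; 0 0 0)² = 18/1001, sgn +1
Racah Σ t=2..4: t=2:+1/2304 t=3:−1/216 t=4:+1/384 = -11/6912
⇒ 3j(4 4 4; -2 2 0)² = 11/1638, sgn -1
4πI² = N·(3j₀)²·(3jₘ)² = 729/8281
I = -1·√(0.0880328/4π) = -0.08369845

-0.083698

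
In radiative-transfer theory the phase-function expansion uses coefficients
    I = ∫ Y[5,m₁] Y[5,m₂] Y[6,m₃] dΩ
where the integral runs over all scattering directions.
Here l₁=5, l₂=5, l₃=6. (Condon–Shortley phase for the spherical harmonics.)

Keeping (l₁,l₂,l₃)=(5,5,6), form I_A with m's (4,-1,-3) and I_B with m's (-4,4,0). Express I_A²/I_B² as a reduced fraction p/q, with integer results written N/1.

Shared (l₁,l₂,l₃)=(5,5,6): N and (l;000)² cancel in I_A²/I_B².
A: Δ = 4!·6!·6!/17! = 1/28588560; Racah Σ t=0..1: t=0:+1/138240 t=1:−1/155520 = 1/1244160; ⇒ 3j(5 5 6; 4 -1 -3)² = 3/9724, sgn -1
B: Δ = 4!·6!·6!/17! = 1/28588560; Racah Σ t=3..4: t=3:−1/3110400 t=4:+1/345600 = 1/388800; ⇒ 3j(5 5 6; -4 4 0)² = 192/12155, sgn +1
I_A²/I_B² = (3/9724)/(192/12155) = 5/256

5/256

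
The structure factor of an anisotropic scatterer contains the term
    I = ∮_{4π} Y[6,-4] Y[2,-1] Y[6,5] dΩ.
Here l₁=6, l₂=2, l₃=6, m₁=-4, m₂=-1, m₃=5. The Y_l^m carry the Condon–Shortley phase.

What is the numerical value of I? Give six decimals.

Checks pass: Σm=0; 14 even; l₃=6∈[4,8].
(2·6+1)(2·2+1)(2·6+1) = 845
Δ: 2! 10! 2! / 15! → 1/90090
sum: t=0:+1/69120 t=1:−1/14400 t=2:+1/69120 = -7/172800
3j²(6 2 6; 0 0 0) = Δ·Π!·Σ² = 14/715  (sign -1)
sum: t=0:+1/7257600 t=1:−1/725760 = -1/806400
3j²(6 2 6; -4 -1 5) = Δ·Π!·Σ² = 27/910  (sign +1)
combine: 4πI² = 845·14/715·27/910 = 27/55
take √, sign -1: I = -0.19764945

-0.197649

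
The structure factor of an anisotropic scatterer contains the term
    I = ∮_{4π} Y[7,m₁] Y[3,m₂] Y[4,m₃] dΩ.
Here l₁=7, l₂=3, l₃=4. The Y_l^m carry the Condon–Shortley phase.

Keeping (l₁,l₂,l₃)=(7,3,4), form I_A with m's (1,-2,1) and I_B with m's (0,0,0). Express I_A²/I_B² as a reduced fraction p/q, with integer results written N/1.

l's match ⇒ only the (l;m) 3-j factors differ between A and B.
A: triangle coeff Δ(7,3,4) = 1/45045; Σ_t [1,1]: t=1:−1/86400 = -1/86400; (3j)²=16/2145 [(7 3 4; 1 -2 1)], sign=+1
B: triangle coeff Δ(7,3,4) = 1/45045; Σ_t [3,3]: t=3:−1/20736 = -1/20736; (3j)²=35/1287 [(7 3 4; 0 0 0)], sign=-1
I_A²/I_B² = (16/2145)/(35/1287) = 48/175

48/175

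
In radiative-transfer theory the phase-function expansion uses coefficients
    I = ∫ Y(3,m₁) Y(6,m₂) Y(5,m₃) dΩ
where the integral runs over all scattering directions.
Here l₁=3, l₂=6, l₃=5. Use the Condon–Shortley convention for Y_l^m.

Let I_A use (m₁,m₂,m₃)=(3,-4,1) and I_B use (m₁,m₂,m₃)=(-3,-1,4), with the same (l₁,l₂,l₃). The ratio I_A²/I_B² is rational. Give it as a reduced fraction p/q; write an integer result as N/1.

7/1

l's match ⇒ only the (l;m) 3-j factors differ between A and B.
A: triangle coeff Δ(3,6,5) = 1/675675; Σ_t [0,0]: t=0:+1/69120 = 1/69120; (3j)²=4/143 [(3 6 5; 3 -4 1)], sign=+1
B: triangle coeff Δ(3,6,5) = 1/675675; Σ_t [4,4]: t=4:+1/241920 = 1/241920; (3j)²=4/1001 [(3 6 5; -3 -1 4)], sign=-1
I_A²/I_B² = (4/143)/(4/1001) = 7/1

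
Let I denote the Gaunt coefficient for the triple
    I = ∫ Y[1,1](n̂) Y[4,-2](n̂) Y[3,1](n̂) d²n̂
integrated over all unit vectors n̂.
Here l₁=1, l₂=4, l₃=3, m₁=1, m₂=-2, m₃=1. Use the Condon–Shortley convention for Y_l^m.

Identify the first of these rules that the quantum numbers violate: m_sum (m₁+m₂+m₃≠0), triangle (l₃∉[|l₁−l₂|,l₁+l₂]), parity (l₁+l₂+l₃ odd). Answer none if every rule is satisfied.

Σmᵢ = 0  ✓
l₃∈[|l₁−l₂|,l₁+l₂]=[3,5], have l₃=3  ✓
Σlᵢ = 8 ⇒ even  ✓

none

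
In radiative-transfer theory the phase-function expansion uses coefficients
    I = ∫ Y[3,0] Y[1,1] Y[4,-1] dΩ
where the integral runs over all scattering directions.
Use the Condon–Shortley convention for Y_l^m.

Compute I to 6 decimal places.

Checks pass: Σm=0; 8 even; l₃=4∈[2,4].
(2·3+1)(2·1+1)(2·4+1) = 189
Δ: 0! 6! 2! / 9! → 1/252
sum: t=0:+1/36 = 1/36
3j²(3 1 4; 0 0 0) = Δ·Π!·Σ² = 4/63  (sign +1)
sum: t=0:+1/72 = 1/72
3j²(3 1 4; 0 1 -1) = Δ·Π!·Σ² = 5/126  (sign -1)
combine: 4πI² = 189·4/63·5/126 = 10/21
take √, sign -1: I = -0.19466390

-0.194664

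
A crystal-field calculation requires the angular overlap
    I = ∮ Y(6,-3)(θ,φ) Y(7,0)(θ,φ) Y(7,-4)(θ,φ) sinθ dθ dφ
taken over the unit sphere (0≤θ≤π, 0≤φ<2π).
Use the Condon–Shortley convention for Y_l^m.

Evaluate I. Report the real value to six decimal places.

0.000000

-3 + 0 − 4 = -7 ≠ 0: azimuthal integral kills it; I = 0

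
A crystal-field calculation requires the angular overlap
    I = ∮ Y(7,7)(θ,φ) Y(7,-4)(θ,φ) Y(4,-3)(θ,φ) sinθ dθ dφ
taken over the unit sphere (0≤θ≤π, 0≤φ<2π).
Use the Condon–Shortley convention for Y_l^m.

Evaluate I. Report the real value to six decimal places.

0.102369

m-sum 0 ✓  L=18 even ✓  0≤4≤14 ✓
Π(2lᵢ+1) = 15×15×9 = 2025
triangle coeff Δ(7,7,4) = 1/58198140
Σ_t [3,7]: t=3:−1/17418240 t=4:+1/622080 t=5:−1/230400 t=6:+1/622080 t=7:−1/17418240 = -1/806400
(3j)²=2268/230945 [(7 7 4; 0 0 0)], sign=-1
Σ_t [0,0]: t=0:+1/522547200 = 1/522547200
(3j)²=77/11628 [(7 7 4; 7 -4 -3)], sign=-1
⇒ 4πI² = 178605/1356277
I = (+1)√(178605/1356277/(4π)) = 0.10236881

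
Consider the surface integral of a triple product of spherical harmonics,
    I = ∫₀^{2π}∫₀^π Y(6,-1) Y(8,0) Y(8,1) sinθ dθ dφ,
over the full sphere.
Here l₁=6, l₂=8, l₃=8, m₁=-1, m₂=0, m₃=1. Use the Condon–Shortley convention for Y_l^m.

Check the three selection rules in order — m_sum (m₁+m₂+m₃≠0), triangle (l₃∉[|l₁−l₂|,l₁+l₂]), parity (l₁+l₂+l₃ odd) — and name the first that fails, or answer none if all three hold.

m₁+m₂+m₃ = -1 + 0 + 1 = 0  ✓
triangle: |6−8|=2 ≤ l₃=8 ≤ 6+8=14  ✓
parity: l₁+l₂+l₃ = 22 is even  ✓

none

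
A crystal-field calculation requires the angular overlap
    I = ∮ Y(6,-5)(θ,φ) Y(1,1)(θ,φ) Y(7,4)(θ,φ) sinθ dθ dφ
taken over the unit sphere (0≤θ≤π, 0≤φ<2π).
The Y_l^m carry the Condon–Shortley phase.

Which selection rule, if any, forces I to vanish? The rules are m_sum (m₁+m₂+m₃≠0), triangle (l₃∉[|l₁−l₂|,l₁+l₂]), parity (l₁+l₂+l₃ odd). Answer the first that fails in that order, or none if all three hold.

m₁+m₂+m₃ = -5 + 1 + 4 = 0  ✓
triangle: |6−1|=5 ≤ l₃=7 ≤ 6+1=7  ✓
parity: l₁+l₂+l₃ = 14 is even  ✓

none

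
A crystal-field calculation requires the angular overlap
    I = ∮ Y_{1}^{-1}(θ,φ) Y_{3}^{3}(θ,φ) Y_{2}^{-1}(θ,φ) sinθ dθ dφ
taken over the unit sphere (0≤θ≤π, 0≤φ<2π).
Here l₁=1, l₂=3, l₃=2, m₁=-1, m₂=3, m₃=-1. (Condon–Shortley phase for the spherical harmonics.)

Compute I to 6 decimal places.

m-sum = -1 + 3 − 1 = 1 ≠ 0 ⇒ I = 0

0.000000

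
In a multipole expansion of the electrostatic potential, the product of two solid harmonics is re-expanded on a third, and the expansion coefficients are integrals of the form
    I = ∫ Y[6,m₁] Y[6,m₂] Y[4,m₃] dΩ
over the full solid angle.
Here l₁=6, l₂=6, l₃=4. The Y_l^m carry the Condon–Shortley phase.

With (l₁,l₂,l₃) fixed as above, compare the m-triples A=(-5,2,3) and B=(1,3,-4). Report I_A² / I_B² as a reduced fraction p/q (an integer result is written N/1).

Shared (l₁,l₂,l₃)=(6,6,4): N and (l;000)² cancel in I_A²/I_B².
A: Δ = 8!·4!·4!/17! = 1/15315300; Racah Σ t=7..8: t=7:−1/725760 t=8:+1/5806080 = -1/829440; ⇒ 3j(6 6 4; -5 2 3)² = 49/2652, sgn +1
B: Δ = 8!·4!·4!/17! = 1/15315300; Racah Σ t=5..5: t=5:−1/414720 = -1/414720; ⇒ 3j(6 6 4; 1 3 -4)² = 49/2431, sgn -1
I_A²/I_B² = (49/2652)/(49/2431) = 11/12

11/12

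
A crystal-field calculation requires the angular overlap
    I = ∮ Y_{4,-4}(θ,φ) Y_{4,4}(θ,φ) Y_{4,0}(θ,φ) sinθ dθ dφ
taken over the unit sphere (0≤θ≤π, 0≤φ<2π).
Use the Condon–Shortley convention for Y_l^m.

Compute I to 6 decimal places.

m-sum 0 ✓  L=12 even ✓  0≤4≤8 ✓
Π(2lᵢ+1) = 9×9×9 = 729
triangle coeff Δ(4,4,4) = 1/450450
Σ_t [0,4]: t=0:+1/13824 t=1:−1/216 t=2:+1/64 t=3:−1/216 t=4:+1/13824 = 5/768
(3j)²=18/1001 [(4 4 4; 0 0 0)], sign=+1
Σ_t [4,4]: t=4:+1/13824 = 1/13824
(3j)²=14/1287 [(4 4 4; -4 4 0)], sign=+1
⇒ 4πI² = 2916/20449
I = (+1)√(2916/20449/(4π)) = 0.10652531

0.106525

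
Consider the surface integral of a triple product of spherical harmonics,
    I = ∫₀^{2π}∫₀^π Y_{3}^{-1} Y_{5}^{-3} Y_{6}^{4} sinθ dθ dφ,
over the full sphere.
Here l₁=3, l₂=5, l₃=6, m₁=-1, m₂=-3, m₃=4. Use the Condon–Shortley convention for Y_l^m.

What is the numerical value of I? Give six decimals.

Rules hold: Σm=0, L=14 even, 2≤6≤8.
N = 7·11·13 = 1001
Δ = 2!·4!·8!/15! = 1/675675
Racah Σ t=0..2: t=0:+1/8640 t=1:−1/2304 t=2:+1/8640 = -7/34560
⇒ 3j(3 5 6; 0 0 0)² = 7/429, sgn -1
Racah Σ t=0..2: t=0:+1/69120 t=1:−1/30240 t=2:+1/322560 = -1/64512
⇒ 3j(3 5 6; -1 -3 4)² = 10/1001, sgn -1
4πI² = N·(3j₀)²·(3jₘ)² = 70/429
I = +1·√(0.16317/4π) = 0.11395029

0.113950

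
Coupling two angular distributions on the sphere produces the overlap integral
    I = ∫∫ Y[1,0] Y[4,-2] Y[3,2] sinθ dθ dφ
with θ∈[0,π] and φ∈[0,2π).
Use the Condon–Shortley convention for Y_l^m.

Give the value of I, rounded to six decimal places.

0.213244

m-sum 0 ✓  L=8 even ✓  3≤3≤5 ✓
Π(2lᵢ+1) = 3×9×7 = 189
triangle coeff Δ(1,4,3) = 1/252
Σ_t [1,1]: t=1:−1/36 = -1/36
(3j)²=4/63 [(1 4 3; 0 0 0)], sign=+1
Σ_t [1,1]: t=1:−1/120 = -1/120
(3j)²=1/21 [(1 4 3; 0 -2 2)], sign=+1
⇒ 4πI² = 4/7
I = (+1)√(4/7/(4π)) = 0.21324362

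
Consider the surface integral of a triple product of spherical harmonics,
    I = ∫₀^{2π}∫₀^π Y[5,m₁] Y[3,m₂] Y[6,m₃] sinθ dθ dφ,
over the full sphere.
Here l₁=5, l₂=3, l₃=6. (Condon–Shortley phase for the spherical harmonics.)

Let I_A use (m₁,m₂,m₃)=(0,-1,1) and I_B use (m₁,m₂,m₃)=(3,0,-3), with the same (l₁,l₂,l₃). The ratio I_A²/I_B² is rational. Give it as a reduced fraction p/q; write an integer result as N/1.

14/3

Same 5,3,6: normalisation and zero-m 3j drop out of the ratio.
A: Δ: 2! 8! 4! / 15! → 1/675675; sum: t=0:+1/5760 t=1:−1/3456 t=2:+1/34560 = -1/11520; 3j²(5 3 6; 0 -1 1) = Δ·Π!·Σ² = 2/429  (sign +1)
B: Δ: 2! 8! 4! / 15! → 1/675675; sum: t=0:+1/17280 t=1:−1/20160 t=2:+1/483840 = 1/96768; 3j²(5 3 6; 3 0 -3) = Δ·Π!·Σ² = 1/1001  (sign -1)
I_A²/I_B² = (2/429)/(1/1001) = 14/3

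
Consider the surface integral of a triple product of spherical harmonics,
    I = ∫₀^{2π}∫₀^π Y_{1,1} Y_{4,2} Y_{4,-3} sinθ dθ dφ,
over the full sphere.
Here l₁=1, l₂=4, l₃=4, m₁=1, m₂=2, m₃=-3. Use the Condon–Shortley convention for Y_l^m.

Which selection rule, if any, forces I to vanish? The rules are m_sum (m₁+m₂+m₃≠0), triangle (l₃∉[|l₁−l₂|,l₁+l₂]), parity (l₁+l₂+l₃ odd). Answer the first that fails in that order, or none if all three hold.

m₁+m₂+m₃ = 1 + 2 − 3 = 0  ✓
triangle: |1−4|=3 ≤ l₃=4 ≤ 1+4=5  ✓
parity: l₁+l₂+l₃ = 9 is odd  ✗

parity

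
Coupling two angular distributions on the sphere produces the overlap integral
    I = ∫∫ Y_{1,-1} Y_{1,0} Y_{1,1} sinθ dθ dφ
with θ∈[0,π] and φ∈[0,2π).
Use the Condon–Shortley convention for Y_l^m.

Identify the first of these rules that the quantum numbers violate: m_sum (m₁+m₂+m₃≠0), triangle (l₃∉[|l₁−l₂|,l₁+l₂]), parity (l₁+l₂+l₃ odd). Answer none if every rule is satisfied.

parity

m₁+m₂+m₃ = -1 + 0 + 1 = 0  ✓
triangle: |1−1|=0 ≤ l₃=1 ≤ 1+1=2  ✓
parity: l₁+l₂+l₃ = 3 is odd  ✗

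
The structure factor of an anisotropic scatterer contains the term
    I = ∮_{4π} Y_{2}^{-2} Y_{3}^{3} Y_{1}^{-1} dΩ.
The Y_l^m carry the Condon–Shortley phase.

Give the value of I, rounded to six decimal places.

m-sum 0 ✓  L=6 even ✓  1≤1≤5 ✓
Π(2lᵢ+1) = 5×7×3 = 105
triangle coeff Δ(2,3,1) = 1/105
Σ_t [2,2]: t=2:+1/4 = 1/4
(3j)²=3/35 [(2 3 1; 0 0 0)], sign=-1
Σ_t [4,4]: t=4:+1/48 = 1/48
(3j)²=1/7 [(2 3 1; -2 3 -1)], sign=+1
⇒ 4πI² = 9/7
I = (-1)√(9/7/(4π)) = -0.31986543

-0.319865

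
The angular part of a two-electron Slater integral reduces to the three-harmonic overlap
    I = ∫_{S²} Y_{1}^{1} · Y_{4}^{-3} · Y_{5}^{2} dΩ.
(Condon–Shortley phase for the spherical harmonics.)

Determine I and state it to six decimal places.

0.085055

Checks pass: Σm=0; 10 even; l₃=5∈[3,5].
(2·1+1)(2·4+1)(2·5+1) = 297
Δ: 0! 2! 8! / 11! → 1/495
sum: t=0:+1/576 = 1/576
3j²(1 4 5; 0 0 0) = Δ·Π!·Σ² = 5/99  (sign -1)
sum: t=0:+1/10080 = 1/10080
3j²(1 4 5; 1 -3 2) = Δ·Π!·Σ² = 1/165  (sign -1)
combine: 4πI² = 297·5/99·1/165 = 1/11
take √, sign +1: I = 0.08505478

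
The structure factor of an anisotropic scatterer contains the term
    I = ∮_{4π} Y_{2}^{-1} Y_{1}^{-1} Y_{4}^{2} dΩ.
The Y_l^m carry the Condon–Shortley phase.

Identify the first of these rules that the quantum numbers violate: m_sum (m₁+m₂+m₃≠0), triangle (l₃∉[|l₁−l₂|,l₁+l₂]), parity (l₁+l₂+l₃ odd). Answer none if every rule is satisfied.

triangle

azimuthal sum: -1 − 1 + 2 = 0  ✓
1 ≤ 4 ≤ 3 (triangle on l)  ✗
L = 2 + 1 + 4 = 7 (odd)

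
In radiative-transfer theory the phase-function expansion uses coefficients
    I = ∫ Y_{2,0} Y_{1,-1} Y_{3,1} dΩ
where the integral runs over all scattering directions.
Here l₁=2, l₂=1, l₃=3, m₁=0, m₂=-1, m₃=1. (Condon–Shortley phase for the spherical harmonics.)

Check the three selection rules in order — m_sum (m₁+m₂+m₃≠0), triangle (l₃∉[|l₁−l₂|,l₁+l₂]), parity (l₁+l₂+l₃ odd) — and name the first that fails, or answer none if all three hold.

azimuthal sum: 0 − 1 + 1 = 0  ✓
1 ≤ 3 ≤ 3 (triangle on l)  ✓
L = 2 + 1 + 3 = 6 (even)  ✓

none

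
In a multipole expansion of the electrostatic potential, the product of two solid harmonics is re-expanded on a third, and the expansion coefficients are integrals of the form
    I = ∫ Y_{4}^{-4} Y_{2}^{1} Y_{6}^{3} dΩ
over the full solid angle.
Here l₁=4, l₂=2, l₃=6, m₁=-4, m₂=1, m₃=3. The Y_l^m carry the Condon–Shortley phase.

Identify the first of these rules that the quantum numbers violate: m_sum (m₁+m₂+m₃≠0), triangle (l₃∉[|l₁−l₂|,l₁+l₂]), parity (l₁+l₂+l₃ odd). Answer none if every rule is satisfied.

Σmᵢ = 0  ✓
l₃∈[|l₁−l₂|,l₁+l₂]=[2,6], have l₃=6  ✓
Σlᵢ = 12 ⇒ even  ✓

none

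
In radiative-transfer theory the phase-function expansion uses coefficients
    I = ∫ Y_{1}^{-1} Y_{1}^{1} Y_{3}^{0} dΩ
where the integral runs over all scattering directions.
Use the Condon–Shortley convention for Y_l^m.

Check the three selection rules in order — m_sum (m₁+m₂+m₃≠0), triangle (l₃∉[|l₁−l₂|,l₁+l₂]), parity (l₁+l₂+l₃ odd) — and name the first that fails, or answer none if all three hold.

triangle

m₁+m₂+m₃ = -1 + 1 + 0 = 0  ✓
triangle: |1−1|=0 ≤ l₃=3 ≤ 1+1=2  ✗
parity: l₁+l₂+l₃ = 5 is odd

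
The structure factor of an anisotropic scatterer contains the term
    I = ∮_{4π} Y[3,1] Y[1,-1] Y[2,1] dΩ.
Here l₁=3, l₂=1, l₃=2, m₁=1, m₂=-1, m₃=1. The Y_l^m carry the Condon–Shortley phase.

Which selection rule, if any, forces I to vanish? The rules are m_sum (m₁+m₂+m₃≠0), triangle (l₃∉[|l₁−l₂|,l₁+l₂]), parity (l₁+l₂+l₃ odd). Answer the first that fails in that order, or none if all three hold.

m_sum

m₁+m₂+m₃ = 1 − 1 + 1 = 1  ✗
triangle: |3−1|=2 ≤ l₃=2 ≤ 3+1=4
parity: l₁+l₂+l₃ = 6 is even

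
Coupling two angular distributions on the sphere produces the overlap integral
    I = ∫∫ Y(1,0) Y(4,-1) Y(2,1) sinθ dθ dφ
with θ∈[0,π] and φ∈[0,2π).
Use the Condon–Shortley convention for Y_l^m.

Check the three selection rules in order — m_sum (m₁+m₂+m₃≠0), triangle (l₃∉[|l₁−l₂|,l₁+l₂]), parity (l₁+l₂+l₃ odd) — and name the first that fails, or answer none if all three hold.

triangle

m₁+m₂+m₃ = 0 − 1 + 1 = 0  ✓
triangle: |1−4|=3 ≤ l₃=2 ≤ 1+4=5  ✗
parity: l₁+l₂+l₃ = 7 is odd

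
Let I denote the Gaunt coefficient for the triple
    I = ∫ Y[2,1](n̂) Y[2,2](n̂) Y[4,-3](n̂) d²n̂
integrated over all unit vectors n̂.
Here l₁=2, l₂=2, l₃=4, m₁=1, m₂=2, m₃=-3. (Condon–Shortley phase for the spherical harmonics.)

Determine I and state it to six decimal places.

-0.238414

m-sum 0 ✓  L=8 even ✓  0≤4≤4 ✓
Π(2lᵢ+1) = 5×5×9 = 225
triangle coeff Δ(2,2,4) = 1/630
Σ_t [0,0]: t=0:+1/16 = 1/16
(3j)²=2/35 [(2 2 4; 0 0 0)], sign=+1
Σ_t [0,0]: t=0:+1/144 = 1/144
(3j)²=1/18 [(2 2 4; 1 2 -3)], sign=-1
⇒ 4πI² = 5/7
I = (-1)√(5/7/(4π)) = -0.23841361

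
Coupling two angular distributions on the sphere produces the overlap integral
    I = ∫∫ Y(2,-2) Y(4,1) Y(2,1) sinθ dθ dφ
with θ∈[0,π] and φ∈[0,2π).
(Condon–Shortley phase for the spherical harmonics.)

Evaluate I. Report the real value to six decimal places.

-0.090112

Rules hold: Σm=0, L=8 even, 2≤2≤6.
N = 5·9·5 = 225
Δ = 4!·0!·4!/9! = 1/630
Racah Σ t=2..2: t=2:+1/16 = 1/16
⇒ 3j(2 4 2; 0 0 0)² = 2/35, sgn +1
Racah Σ t=4..4: t=4:+1/144 = 1/144
⇒ 3j(2 4 2; -2 1 1)² = 1/126, sgn -1
4πI² = N·(3j₀)²·(3jₘ)² = 5/49
I = -1·√(0.102041/4π) = -0.09011188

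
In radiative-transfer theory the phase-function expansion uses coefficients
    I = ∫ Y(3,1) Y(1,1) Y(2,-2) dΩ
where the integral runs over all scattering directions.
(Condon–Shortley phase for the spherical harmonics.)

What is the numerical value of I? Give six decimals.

Rules hold: Σm=0, L=6 even, 2≤2≤4.
N = 7·3·5 = 105
Δ = 2!·4!·0!/7! = 1/105
Racah Σ t=1..1: t=1:−1/4 = -1/4
⇒ 3j(3 1 2; 0 0 0)² = 3/35, sgn -1
Racah Σ t=2..2: t=2:+1/48 = 1/48
⇒ 3j(3 1 2; 1 1 -2)² = 1/105, sgn +1
4πI² = N·(3j₀)²·(3jₘ)² = 3/35
I = -1·√(0.0857143/4π) = -0.08258890

-0.082589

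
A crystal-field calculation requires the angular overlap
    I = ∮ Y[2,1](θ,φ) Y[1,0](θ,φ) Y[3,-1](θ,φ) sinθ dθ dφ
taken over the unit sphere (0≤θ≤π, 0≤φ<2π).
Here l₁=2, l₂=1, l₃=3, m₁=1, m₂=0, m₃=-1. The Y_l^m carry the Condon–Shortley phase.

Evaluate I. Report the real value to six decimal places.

-0.233597

m-sum 0 ✓  L=6 even ✓  1≤3≤3 ✓
Π(2lᵢ+1) = 5×3×7 = 105
triangle coeff Δ(2,1,3) = 1/105
Σ_t [0,0]: t=0:+1/4 = 1/4
(3j)²=3/35 [(2 1 3; 0 0 0)], sign=-1
Σ_t [0,0]: t=0:+1/6 = 1/6
(3j)²=8/105 [(2 1 3; 1 0 -1)], sign=+1
⇒ 4πI² = 24/35
I = (-1)√(24/35/(4π)) = -0.23359668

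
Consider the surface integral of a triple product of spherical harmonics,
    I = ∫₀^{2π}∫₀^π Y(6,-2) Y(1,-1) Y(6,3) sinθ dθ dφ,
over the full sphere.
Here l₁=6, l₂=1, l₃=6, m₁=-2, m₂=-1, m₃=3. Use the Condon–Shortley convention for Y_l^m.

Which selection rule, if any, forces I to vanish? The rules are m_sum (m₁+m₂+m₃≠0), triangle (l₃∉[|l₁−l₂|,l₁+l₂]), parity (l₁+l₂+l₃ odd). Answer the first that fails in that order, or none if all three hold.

Σmᵢ = 0  ✓
l₃∈[|l₁−l₂|,l₁+l₂]=[5,7], have l₃=6  ✓
Σlᵢ = 13 ⇒ odd  ✗

parity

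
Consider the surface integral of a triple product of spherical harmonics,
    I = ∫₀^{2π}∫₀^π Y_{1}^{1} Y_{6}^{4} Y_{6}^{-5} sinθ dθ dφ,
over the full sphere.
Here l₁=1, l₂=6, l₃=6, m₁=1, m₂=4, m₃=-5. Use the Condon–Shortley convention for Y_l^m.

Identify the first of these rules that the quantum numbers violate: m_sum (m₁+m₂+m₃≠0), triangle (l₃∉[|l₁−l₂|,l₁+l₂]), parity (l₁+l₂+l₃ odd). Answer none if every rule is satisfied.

azimuthal sum: 1 + 4 − 5 = 0  ✓
5 ≤ 6 ≤ 7 (triangle on l)  ✓
L = 1 + 6 + 6 = 13 (odd)  ✗

parity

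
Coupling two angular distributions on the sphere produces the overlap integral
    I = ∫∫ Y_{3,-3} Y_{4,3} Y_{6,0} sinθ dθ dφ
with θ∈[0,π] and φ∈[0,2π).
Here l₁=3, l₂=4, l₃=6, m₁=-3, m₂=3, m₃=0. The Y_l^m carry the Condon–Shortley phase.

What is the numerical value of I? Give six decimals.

0.000000

L=13 odd ⇒ parity kills the (l;000) factor ⇒ I = 0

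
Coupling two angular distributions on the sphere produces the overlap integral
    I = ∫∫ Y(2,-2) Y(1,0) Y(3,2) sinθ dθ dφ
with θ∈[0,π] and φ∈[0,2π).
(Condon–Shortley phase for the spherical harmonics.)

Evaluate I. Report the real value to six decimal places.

0.184674

m-sum 0 ✓  L=6 even ✓  1≤3≤3 ✓
Π(2lᵢ+1) = 5×3×7 = 105
triangle coeff Δ(2,1,3) = 1/105
Σ_t [0,0]: t=0:+1/4 = 1/4
(3j)²=3/35 [(2 1 3; 0 0 0)], sign=-1
Σ_t [0,0]: t=0:+1/24 = 1/24
(3j)²=1/21 [(2 1 3; -2 0 2)], sign=-1
⇒ 4πI² = 3/7
I = (+1)√(3/7/(4π)) = 0.18467439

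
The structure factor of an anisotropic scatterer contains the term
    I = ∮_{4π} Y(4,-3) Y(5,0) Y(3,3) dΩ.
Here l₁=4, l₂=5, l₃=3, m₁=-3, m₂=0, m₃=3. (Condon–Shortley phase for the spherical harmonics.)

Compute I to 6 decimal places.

-0.098140

Checks pass: Σm=0; 12 even; l₃=3∈[1,9].
(2·4+1)(2·5+1)(2·3+1) = 693
Δ: 6! 2! 4! / 13! → 1/180180
sum: t=2:+1/576 t=3:−1/144 t=4:+1/576 = -1/288
3j²(4 5 3; 0 0 0) = Δ·Π!·Σ² = 20/1001  (sign +1)
sum: t=5:−1/5760 = -1/5760
3j²(4 5 3; -3 0 3) = Δ·Π!·Σ² = 5/572  (sign -1)
combine: 4πI² = 693·20/1001·5/572 = 225/1859
take √, sign -1: I = -0.09814013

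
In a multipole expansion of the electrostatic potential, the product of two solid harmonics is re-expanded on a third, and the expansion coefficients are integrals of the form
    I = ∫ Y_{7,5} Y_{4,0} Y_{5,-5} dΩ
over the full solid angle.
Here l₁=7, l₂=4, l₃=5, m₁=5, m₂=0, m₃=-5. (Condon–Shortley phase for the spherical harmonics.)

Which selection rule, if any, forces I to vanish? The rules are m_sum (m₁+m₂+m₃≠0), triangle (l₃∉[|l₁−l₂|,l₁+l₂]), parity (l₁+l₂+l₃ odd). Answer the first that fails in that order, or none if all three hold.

none

azimuthal sum: 5 + 0 − 5 = 0  ✓
3 ≤ 5 ≤ 11 (triangle on l)  ✓
L = 7 + 4 + 5 = 16 (even)  ✓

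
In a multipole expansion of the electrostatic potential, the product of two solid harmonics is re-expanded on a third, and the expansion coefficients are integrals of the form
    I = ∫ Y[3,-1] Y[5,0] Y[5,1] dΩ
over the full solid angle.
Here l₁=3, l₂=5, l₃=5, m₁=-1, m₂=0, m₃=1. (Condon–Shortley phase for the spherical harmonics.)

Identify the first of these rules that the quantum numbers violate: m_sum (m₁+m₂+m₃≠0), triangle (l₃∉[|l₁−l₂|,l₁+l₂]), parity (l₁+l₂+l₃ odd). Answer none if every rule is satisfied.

m₁+m₂+m₃ = -1 + 0 + 1 = 0  ✓
triangle: |3−5|=2 ≤ l₃=5 ≤ 3+5=8  ✓
parity: l₁+l₂+l₃ = 13 is odd  ✗

parity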